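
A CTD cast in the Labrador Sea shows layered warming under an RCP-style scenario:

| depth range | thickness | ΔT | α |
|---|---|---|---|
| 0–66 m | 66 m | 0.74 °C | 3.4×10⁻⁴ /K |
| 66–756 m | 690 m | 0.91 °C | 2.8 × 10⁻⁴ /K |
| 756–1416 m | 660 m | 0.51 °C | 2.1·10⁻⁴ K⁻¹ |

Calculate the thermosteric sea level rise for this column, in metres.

0.263 m of thermosteric rise

0–66 m: 66 × 0.74 × 3.4×10⁻⁴ = 0.0166056 m
690 × 0.91 × 2.8×10⁻⁴ = 0.175812 m
756–1416 m: 660 × 0.51 × 2.1×10⁻⁴ = 0.070686 m
Δh = 0.0166056 + 0.175812 + 0.070686 = 0.2631036 m ≈ 0.263 m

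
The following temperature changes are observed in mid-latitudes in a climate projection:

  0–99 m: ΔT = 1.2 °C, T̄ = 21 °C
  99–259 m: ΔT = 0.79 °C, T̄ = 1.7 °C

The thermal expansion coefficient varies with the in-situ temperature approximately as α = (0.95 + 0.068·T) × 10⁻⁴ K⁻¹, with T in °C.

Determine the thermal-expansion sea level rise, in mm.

Layer 1: α = (0.95 + 0.068×21)×10⁻⁴ = 2.378×10⁻⁴ K⁻¹
Layer 2: α = (0.95 + 0.068×1.7)×10⁻⁴ = 1.0656×10⁻⁴ K⁻¹
0–99 m: 99 × 1.2 × 2.378×10⁻⁴ = 0.02825064 m
Layer 2: 1.0656×10⁻⁴ × 0.79 × 160 = 0.013469184 m
Δh = 0.02825064 + 0.013469184 = 0.041719824 m

about 41.7 mm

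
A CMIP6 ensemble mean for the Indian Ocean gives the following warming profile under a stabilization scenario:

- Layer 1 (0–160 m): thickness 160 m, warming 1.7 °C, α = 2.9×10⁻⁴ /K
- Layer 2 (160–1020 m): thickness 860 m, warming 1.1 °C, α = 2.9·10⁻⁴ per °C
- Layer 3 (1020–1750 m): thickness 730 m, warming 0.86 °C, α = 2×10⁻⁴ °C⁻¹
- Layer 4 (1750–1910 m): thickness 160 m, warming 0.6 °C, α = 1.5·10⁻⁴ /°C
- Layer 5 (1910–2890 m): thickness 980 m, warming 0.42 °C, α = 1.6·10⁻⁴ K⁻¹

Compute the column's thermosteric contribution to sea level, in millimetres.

1.7 × 160 × 2.9×10⁻⁴ = 0.07888 m
Layer 2: 860 × 2.9×10⁻⁴ × 1.1 = 0.27434 m
1020–1750 m: 2×10⁻⁴ × 730 × 0.86 = 0.12556 m
Layer 4: 160 × 1.5×10⁻⁴ × 0.6 = 0.01440 m
1910–2890 m: 980 × 0.42 × 1.6×10⁻⁴ = 0.065856 m
Δh = 0.07888 + 0.27434 + 0.12556 + 0.01440 + 0.065856 = 0.559036 m ≈ 560 mm

Δh = 560 mm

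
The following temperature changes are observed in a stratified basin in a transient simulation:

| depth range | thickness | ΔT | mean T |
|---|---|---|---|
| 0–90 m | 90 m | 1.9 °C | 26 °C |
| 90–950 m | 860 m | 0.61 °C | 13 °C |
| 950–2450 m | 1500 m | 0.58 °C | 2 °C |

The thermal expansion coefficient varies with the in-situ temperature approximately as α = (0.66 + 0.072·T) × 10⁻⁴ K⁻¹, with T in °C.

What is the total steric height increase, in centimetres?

Layer 1: α = (0.66 + 0.072×26)×10⁻⁴ = 2.532×10⁻⁴ K⁻¹
Layer 2: α = (0.66 + 0.072×13)×10⁻⁴ = 1.596×10⁻⁴ K⁻¹
Layer 3: α = (0.66 + 0.072×2)×10⁻⁴ = 0.804×10⁻⁴ K⁻¹
Layer 1: 2.532×10⁻⁴ × 1.9 × 90 = 0.0432972 m
0.61 × 1.596×10⁻⁴ × 860 = 0.08372616 m
1500 × 0.804×10⁻⁴ × 0.58 = 0.069948 m
Δh = 0.0432972 + 0.08372616 + 0.069948 = 0.19697136 m ≈ 20 cm

Δh ≈ 20 cm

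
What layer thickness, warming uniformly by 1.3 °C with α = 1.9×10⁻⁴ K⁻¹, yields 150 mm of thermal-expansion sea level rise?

about 607 m

H = Δh/(αΔT) = 0.15 / (1.9×10⁻⁴ × 1.3) ≈ 607.3 m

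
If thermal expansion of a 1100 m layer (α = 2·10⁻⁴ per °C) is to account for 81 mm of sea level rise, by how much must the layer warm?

ΔT = Δh/(αH) = 0.081 / (2×10⁻⁴ × 1100) ≈ 0.3682 K

ΔT ≈ 0.368 K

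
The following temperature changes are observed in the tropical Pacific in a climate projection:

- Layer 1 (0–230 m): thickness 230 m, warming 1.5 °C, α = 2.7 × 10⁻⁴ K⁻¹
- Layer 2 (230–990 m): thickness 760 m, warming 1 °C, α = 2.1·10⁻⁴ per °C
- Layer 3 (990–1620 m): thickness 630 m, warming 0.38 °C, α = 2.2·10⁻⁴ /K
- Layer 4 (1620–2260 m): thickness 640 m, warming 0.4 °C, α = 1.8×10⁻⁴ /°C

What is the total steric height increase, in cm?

Layer 1: 230 × 2.7×10⁻⁴ × 1.5 = 0.09315 m
760 × 2.1×10⁻⁴ × 1 = 0.15960 m
Layer 3: 2.2×10⁻⁴ × 630 × 0.38 = 0.052668 m
1620–2260 m: 1.8×10⁻⁴ × 0.4 × 640 = 0.04608 m
Δh = 0.09315 + 0.15960 + 0.052668 + 0.04608 = 0.351498 m

35 cm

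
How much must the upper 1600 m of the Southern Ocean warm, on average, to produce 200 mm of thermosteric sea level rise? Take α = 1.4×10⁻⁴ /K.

ΔT = Δh/(αH) = 0.2 / (1.4×10⁻⁴ × 1600) ≈ 0.8929 °C

about 0.89 °C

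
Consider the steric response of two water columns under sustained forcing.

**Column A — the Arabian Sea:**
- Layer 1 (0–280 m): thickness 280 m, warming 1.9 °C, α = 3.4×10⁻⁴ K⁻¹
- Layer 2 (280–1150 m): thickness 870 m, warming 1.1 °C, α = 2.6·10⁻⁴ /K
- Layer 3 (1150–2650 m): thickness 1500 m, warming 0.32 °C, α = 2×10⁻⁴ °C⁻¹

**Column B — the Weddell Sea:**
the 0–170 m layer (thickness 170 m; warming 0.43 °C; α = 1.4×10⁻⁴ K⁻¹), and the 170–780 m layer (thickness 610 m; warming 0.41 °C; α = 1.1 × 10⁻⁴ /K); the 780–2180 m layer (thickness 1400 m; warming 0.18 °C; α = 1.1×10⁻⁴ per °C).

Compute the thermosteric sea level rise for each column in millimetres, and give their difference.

A Layer 1: 280 × 1.9 × 3.4×10⁻⁴ = 0.18088 m
A Layer 2: 870 × 2.6×10⁻⁴ × 1.1 = 0.24882 m
A 1500 × 0.32 × 2×10⁻⁴ = 0.09600 m
A total: 0.52570 m
B 0.43 × 1.4×10⁻⁴ × 170 = 0.010234 m
B 170–780 m: 0.41 × 1.1×10⁻⁴ × 610 = 0.027511 m
B Layer 3: 0.18 × 1.1×10⁻⁴ × 1400 = 0.02772 m
B total: 0.065465 m
Difference: 0.52570 − 0.065465 = 0.460235 m

Δh_A ≈ 530 mm, Δh_B ≈ 65 mm; difference ≈ 460 mm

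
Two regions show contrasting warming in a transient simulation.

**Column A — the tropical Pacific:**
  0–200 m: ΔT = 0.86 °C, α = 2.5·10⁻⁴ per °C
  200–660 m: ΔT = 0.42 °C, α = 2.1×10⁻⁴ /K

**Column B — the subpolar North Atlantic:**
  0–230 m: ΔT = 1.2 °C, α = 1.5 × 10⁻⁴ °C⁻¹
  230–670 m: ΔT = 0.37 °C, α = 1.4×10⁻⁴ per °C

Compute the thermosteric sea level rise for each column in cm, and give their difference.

A 0–200 m: 2.5×10⁻⁴ × 200 × 0.86 = 0.04300 m
A 2.1×10⁻⁴ × 460 × 0.42 = 0.040572 m
A total: 0.083572 m
B 230 × 1.5×10⁻⁴ × 1.2 = 0.04140 m
B 230–670 m: 0.37 × 440 × 1.4×10⁻⁴ = 0.022792 m
B total: 0.064192 m
Difference: 0.083572 − 0.064192 = 0.01938 m

Δh_A ≈ 8.36 cm, Δh_B ≈ 6.42 cm; difference ≈ 1.94 cm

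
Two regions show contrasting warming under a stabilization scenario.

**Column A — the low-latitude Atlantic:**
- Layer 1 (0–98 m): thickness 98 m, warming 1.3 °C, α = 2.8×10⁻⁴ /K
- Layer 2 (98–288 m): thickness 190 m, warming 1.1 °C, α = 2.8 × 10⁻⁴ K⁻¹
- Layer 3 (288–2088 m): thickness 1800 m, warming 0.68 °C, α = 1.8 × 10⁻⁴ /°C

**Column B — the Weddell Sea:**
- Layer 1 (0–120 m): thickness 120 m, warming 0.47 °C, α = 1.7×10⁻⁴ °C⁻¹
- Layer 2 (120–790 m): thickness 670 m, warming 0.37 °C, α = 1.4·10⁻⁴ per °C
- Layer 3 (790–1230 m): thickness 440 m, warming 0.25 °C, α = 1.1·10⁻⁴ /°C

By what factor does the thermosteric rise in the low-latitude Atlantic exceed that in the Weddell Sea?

5.6

A 2.8×10⁻⁴ × 98 × 1.3 = 0.035672 m
A Layer 2: 190 × 2.8×10⁻⁴ × 1.1 = 0.05852 m
A Layer 3: 1.8×10⁻⁴ × 1800 × 0.68 = 0.22032 m
A total: 0.314512 m
B 0–120 m: 120 × 1.7×10⁻⁴ × 0.47 = 0.009588 m
B 1.4×10⁻⁴ × 670 × 0.37 = 0.034706 m
B 790–1230 m: 1.1×10⁻⁴ × 0.25 × 440 = 0.01210 m
B total: 0.056394 m
Ratio: 0.314512 / 0.056394 ≈ 5.577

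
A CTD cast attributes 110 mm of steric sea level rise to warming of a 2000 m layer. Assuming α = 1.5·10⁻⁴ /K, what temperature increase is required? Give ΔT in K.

0.37 K

ΔT = Δh/(αH) = 0.11 / (1.5×10⁻⁴ × 2000) ≈ 0.3667 K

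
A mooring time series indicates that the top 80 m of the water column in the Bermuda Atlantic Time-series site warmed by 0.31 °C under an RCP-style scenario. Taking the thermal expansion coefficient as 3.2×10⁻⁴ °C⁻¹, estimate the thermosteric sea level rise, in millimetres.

Δh = αΔT·H = 3.2×10⁻⁴ × 0.31 × 80 = 0.007936 m

7.94 mm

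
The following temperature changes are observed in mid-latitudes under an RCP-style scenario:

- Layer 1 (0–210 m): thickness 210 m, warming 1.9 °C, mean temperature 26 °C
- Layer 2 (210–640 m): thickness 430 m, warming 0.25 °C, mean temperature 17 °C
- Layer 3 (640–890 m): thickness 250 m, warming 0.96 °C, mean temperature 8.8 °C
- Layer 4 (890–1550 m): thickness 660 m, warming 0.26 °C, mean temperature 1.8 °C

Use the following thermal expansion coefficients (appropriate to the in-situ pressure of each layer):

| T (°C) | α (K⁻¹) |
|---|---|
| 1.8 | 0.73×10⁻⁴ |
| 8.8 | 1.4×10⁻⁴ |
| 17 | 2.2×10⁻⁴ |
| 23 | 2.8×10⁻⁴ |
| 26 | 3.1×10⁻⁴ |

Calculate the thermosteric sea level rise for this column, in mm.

190 mm of thermosteric rise

Layer 1 at 26 °C → α = 3.1×10⁻⁴ K⁻¹
Layer 2 at 17 °C → α = 2.2×10⁻⁴ K⁻¹
Layer 3 at 8.8 °C → α = 1.4×10⁻⁴ K⁻¹
Layer 4 at 1.8 °C → α = 0.73×10⁻⁴ K⁻¹
Layer 1: 3.1×10⁻⁴ × 210 × 1.9 = 0.12369 m
210–640 m: 2.2×10⁻⁴ × 0.25 × 430 = 0.02365 m
Layer 3: 0.96 × 1.4×10⁻⁴ × 250 = 0.03360 m
890–1550 m: 0.73×10⁻⁴ × 660 × 0.26 = 0.0125268 m
Δh = 0.12369 + 0.02365 + 0.03360 + 0.0125268 = 0.1934668 m ≈ 190 mm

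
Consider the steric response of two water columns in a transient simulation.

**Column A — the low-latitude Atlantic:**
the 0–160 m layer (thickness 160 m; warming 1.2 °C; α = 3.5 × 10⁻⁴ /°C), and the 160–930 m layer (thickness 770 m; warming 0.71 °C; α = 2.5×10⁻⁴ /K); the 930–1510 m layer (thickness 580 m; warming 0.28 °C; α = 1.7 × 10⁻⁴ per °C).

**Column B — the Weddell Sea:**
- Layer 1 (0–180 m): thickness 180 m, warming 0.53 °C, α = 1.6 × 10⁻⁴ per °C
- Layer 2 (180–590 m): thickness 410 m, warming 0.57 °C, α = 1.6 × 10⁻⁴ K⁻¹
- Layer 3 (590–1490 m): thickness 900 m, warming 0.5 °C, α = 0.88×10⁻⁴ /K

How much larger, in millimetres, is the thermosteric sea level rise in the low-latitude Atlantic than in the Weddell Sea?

A 0–160 m: 1.2 × 160 × 3.5×10⁻⁴ = 0.06720 m
A Layer 2: 770 × 2.5×10⁻⁴ × 0.71 = 0.136675 m
A Layer 3: 0.28 × 580 × 1.7×10⁻⁴ = 0.027608 m
A total: 0.231483 m
B 1.6×10⁻⁴ × 0.53 × 180 = 0.015264 m
B 180–590 m: 1.6×10⁻⁴ × 0.57 × 410 = 0.037392 m
B Layer 3: 0.5 × 900 × 0.88×10⁻⁴ = 0.03960 m
B total: 0.092256 m
Difference: 0.231483 − 0.092256 = 0.139227 m

140 mm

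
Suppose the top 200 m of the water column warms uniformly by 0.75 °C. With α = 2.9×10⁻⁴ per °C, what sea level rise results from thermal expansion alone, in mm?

43.5 mm of thermosteric rise

Δh = αΔT·H = 2.9×10⁻⁴ × 0.75 × 200 = 0.04350 m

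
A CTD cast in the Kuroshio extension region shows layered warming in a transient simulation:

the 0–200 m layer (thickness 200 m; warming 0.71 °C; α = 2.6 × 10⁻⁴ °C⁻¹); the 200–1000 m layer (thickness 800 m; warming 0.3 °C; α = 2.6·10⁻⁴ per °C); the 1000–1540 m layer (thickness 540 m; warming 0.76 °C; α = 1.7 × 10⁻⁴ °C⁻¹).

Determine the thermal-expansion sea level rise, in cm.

0.71 × 2.6×10⁻⁴ × 200 = 0.03692 m
Layer 2: 0.3 × 2.6×10⁻⁴ × 800 = 0.06240 m
1000–1540 m: 0.76 × 540 × 1.7×10⁻⁴ = 0.069768 m
Δh = 0.03692 + 0.06240 + 0.069768 = 0.169088 m ≈ 17 cm

about 17 cm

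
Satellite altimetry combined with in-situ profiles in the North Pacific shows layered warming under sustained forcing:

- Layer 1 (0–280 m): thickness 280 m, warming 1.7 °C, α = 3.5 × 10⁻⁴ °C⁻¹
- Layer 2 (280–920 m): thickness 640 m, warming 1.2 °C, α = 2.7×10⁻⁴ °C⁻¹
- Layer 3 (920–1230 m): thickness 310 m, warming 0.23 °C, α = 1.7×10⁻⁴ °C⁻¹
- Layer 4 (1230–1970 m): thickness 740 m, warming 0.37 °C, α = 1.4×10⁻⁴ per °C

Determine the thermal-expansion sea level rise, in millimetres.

0–280 m: 1.7 × 3.5×10⁻⁴ × 280 = 0.16660 m
Layer 2: 640 × 1.2 × 2.7×10⁻⁴ = 0.20736 m
310 × 0.23 × 1.7×10⁻⁴ = 0.012121 m
1230–1970 m: 740 × 1.4×10⁻⁴ × 0.37 = 0.038332 m
Δh = 0.16660 + 0.20736 + 0.012121 + 0.038332 = 0.424413 m ≈ 424 mm

Δh = 424 mm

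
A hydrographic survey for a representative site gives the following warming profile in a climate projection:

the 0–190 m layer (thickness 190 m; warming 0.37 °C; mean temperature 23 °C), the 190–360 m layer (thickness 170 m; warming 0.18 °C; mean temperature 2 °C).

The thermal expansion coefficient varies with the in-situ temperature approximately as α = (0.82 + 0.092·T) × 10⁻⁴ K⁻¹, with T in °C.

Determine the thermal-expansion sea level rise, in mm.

Layer 1: α = (0.82 + 0.092×23)×10⁻⁴ = 2.936×10⁻⁴ K⁻¹
Layer 2: α = (0.82 + 0.092×2)×10⁻⁴ = 1.004×10⁻⁴ K⁻¹
190 × 0.37 × 2.936×10⁻⁴ = 0.02064008 m
Layer 2: 170 × 1.004×10⁻⁴ × 0.18 = 0.00307224 m
Δh = 0.02064008 + 0.00307224 = 0.02371232 m ≈ 23.7 mm

23.7 mm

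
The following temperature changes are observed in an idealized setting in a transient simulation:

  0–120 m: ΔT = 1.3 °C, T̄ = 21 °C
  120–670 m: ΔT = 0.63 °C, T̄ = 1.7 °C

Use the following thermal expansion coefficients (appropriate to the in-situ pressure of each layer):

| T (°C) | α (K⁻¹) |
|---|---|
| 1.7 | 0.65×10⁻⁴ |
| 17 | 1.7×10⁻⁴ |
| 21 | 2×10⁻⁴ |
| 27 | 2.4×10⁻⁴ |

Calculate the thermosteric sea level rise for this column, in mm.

Layer 1 at 21 °C → α = 2×10⁻⁴ K⁻¹
Layer 2 at 1.7 °C → α = 0.65×10⁻⁴ K⁻¹
Layer 1: 120 × 1.3 × 2×10⁻⁴ = 0.03120 m
550 × 0.63 × 0.65×10⁻⁴ = 0.0225225 m
Δh = 0.03120 + 0.0225225 = 0.0537225 m

53.7 mm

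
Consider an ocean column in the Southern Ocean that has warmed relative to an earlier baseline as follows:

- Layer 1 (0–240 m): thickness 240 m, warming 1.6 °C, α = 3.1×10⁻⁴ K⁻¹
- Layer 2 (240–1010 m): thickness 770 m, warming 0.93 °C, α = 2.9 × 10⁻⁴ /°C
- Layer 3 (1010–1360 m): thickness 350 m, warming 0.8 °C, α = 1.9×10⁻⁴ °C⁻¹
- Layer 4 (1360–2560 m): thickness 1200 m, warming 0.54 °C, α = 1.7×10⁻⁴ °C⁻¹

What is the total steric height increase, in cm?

240 × 1.6 × 3.1×10⁻⁴ = 0.11904 m
2.9×10⁻⁴ × 0.93 × 770 = 0.207669 m
Layer 3: 1.9×10⁻⁴ × 350 × 0.8 = 0.05320 m
1360–2560 m: 0.54 × 1200 × 1.7×10⁻⁴ = 0.11016 m
Δh = 0.11904 + 0.207669 + 0.05320 + 0.11016 = 0.490069 m ≈ 49 cm

Δh = 49 cm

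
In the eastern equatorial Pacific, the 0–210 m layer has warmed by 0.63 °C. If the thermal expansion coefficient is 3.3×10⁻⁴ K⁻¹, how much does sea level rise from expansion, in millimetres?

about 43.7 mm

Δh = αΔT·H = 3.3×10⁻⁴ × 0.63 × 210 = 0.043659 m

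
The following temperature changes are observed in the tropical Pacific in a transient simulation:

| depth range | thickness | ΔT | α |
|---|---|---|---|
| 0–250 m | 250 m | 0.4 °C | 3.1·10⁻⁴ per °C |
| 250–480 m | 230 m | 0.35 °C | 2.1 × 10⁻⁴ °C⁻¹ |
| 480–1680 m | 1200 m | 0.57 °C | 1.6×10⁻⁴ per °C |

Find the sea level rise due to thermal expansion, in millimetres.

Layer 1: 3.1×10⁻⁴ × 250 × 0.4 = 0.03100 m
0.35 × 2.1×10⁻⁴ × 230 = 0.016905 m
480–1680 m: 1.6×10⁻⁴ × 0.57 × 1200 = 0.10944 m
Δh = 0.03100 + 0.016905 + 0.10944 = 0.157345 m

Δh = 160 mm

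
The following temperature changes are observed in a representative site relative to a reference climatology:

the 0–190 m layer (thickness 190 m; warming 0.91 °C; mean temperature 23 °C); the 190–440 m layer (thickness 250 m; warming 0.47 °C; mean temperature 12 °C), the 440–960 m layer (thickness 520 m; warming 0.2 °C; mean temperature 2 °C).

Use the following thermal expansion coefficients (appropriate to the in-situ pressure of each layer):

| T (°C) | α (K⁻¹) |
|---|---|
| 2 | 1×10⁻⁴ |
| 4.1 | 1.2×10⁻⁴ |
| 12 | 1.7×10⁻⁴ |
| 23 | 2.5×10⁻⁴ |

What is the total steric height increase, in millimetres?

Layer 1 at 23 °C → α = 2.5×10⁻⁴ K⁻¹
Layer 2 at 12 °C → α = 1.7×10⁻⁴ K⁻¹
Layer 3 at 2 °C → α = 1×10⁻⁴ K⁻¹
0.91 × 2.5×10⁻⁴ × 190 = 0.043225 m
Layer 2: 1.7×10⁻⁴ × 0.47 × 250 = 0.019975 m
440–960 m: 0.2 × 520 × 1×10⁻⁴ = 0.01040 m
Δh = 0.043225 + 0.019975 + 0.01040 = 0.07360 m ≈ 74 mm

about 74 mm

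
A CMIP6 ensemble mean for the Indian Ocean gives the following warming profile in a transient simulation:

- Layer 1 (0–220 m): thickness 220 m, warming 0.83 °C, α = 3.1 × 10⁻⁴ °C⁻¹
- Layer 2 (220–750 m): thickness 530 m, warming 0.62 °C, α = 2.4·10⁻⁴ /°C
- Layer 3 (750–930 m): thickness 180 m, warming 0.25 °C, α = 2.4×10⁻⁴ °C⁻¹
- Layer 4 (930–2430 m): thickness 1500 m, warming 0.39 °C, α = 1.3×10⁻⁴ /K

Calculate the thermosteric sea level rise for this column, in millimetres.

220 mm of thermosteric rise

0–220 m: 0.83 × 220 × 3.1×10⁻⁴ = 0.056606 m
220–750 m: 0.62 × 530 × 2.4×10⁻⁴ = 0.078864 m
750–930 m: 0.25 × 180 × 2.4×10⁻⁴ = 0.01080 m
930–2430 m: 0.39 × 1.3×10⁻⁴ × 1500 = 0.07605 m
Δh = 0.056606 + 0.078864 + 0.01080 + 0.07605 = 0.22232 m ≈ 220 mm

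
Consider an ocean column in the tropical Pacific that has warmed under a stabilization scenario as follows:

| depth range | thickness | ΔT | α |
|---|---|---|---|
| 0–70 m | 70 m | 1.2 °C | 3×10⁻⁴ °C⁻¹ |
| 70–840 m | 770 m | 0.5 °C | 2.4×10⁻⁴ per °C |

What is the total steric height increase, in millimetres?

about 118 mm

3×10⁻⁴ × 70 × 1.2 = 0.02520 m
70–840 m: 2.4×10⁻⁴ × 770 × 0.5 = 0.09240 m
Δh = 0.02520 + 0.09240 = 0.11760 m ≈ 118 mm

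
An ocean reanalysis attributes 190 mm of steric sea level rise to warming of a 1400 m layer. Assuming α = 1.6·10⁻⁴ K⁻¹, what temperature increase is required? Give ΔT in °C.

ΔT = Δh/(αH) = 0.19 / (1.6×10⁻⁴ × 1400) ≈ 0.8482 °C

ΔT ≈ 0.85 °C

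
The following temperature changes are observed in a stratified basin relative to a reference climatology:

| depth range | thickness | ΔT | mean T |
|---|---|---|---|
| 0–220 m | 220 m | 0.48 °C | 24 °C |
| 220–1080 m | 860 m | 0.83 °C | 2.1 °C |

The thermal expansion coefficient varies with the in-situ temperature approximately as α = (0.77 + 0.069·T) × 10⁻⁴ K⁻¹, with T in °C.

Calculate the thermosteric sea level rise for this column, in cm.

9.1 cm

Layer 1: α = (0.77 + 0.069×24)×10⁻⁴ = 2.426×10⁻⁴ K⁻¹
Layer 2: α = (0.77 + 0.069×2.1)×10⁻⁴ = 0.9149×10⁻⁴ K⁻¹
0–220 m: 2.426×10⁻⁴ × 220 × 0.48 = 0.02561856 m
220–1080 m: 0.9149×10⁻⁴ × 0.83 × 860 = 0.065305562 m
Δh = 0.02561856 + 0.065305562 = 0.090924122 m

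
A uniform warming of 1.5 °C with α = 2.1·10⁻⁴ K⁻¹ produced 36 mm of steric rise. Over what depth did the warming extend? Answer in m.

114 m

H = Δh/(αΔT) = 0.036 / (2.1×10⁻⁴ × 1.5) ≈ 114.3 m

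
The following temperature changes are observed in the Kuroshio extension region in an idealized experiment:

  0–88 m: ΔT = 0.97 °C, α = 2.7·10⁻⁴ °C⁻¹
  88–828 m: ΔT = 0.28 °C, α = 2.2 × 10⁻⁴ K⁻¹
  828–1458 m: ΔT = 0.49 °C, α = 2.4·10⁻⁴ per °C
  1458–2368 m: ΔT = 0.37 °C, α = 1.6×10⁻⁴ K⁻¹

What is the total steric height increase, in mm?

Δh = 197 mm

Layer 1: 2.7×10⁻⁴ × 88 × 0.97 = 0.0230472 m
0.28 × 2.2×10⁻⁴ × 740 = 0.045584 m
828–1458 m: 0.49 × 630 × 2.4×10⁻⁴ = 0.074088 m
1458–2368 m: 910 × 1.6×10⁻⁴ × 0.37 = 0.053872 m
Δh = 0.0230472 + 0.045584 + 0.074088 + 0.053872 = 0.1965912 m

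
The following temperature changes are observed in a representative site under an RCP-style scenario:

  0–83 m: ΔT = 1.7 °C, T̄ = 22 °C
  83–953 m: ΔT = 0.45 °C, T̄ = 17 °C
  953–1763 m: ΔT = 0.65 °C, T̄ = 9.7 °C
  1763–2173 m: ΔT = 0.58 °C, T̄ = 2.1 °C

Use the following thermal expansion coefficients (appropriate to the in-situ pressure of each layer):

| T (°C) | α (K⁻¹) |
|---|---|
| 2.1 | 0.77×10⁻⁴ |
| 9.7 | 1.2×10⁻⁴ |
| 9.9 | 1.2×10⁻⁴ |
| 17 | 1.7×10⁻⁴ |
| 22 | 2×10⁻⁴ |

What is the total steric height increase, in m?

Layer 1 at 22 °C → α = 2×10⁻⁴ K⁻¹
Layer 2 at 17 °C → α = 1.7×10⁻⁴ K⁻¹
Layer 3 at 9.7 °C → α = 1.2×10⁻⁴ K⁻¹
Layer 4 at 2.1 °C → α = 0.77×10⁻⁴ K⁻¹
0–83 m: 83 × 1.7 × 2×10⁻⁴ = 0.02822 m
83–953 m: 1.7×10⁻⁴ × 0.45 × 870 = 0.066555 m
0.65 × 810 × 1.2×10⁻⁴ = 0.06318 m
0.77×10⁻⁴ × 0.58 × 410 = 0.0183106 m
Δh = 0.02822 + 0.066555 + 0.06318 + 0.0183106 = 0.1762656 m ≈ 0.176 m

0.176 m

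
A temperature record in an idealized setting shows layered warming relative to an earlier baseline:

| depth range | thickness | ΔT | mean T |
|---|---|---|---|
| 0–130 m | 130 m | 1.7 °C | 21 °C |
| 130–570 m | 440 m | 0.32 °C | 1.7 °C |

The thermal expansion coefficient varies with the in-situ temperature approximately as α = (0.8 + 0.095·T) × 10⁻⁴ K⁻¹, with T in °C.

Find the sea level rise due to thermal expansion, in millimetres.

Layer 1: α = (0.8 + 0.095×21)×10⁻⁴ = 2.795×10⁻⁴ K⁻¹
Layer 2: α = (0.8 + 0.095×1.7)×10⁻⁴ = 0.9615×10⁻⁴ K⁻¹
130 × 2.795×10⁻⁴ × 1.7 = 0.0617695 m
Layer 2: 0.32 × 0.9615×10⁻⁴ × 440 = 0.01353792 m
Δh = 0.0617695 + 0.01353792 = 0.07530742 m ≈ 75 mm

Δh ≈ 75 mm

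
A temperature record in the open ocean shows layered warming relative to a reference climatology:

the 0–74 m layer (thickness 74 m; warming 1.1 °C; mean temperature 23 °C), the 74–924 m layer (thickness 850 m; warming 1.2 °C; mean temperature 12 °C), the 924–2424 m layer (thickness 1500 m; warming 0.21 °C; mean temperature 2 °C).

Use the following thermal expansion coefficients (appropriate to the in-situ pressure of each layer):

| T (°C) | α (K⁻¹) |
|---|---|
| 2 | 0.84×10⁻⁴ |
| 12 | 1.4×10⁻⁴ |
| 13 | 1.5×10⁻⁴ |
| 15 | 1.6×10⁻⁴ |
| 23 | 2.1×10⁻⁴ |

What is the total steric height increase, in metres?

0.186 m of thermosteric rise

Layer 1 at 23 °C → α = 2.1×10⁻⁴ K⁻¹
Layer 2 at 12 °C → α = 1.4×10⁻⁴ K⁻¹
Layer 3 at 2 °C → α = 0.84×10⁻⁴ K⁻¹
2.1×10⁻⁴ × 74 × 1.1 = 0.017094 m
1.2 × 850 × 1.4×10⁻⁴ = 0.14280 m
1500 × 0.84×10⁻⁴ × 0.21 = 0.02646 m
Δh = 0.017094 + 0.14280 + 0.02646 = 0.186354 m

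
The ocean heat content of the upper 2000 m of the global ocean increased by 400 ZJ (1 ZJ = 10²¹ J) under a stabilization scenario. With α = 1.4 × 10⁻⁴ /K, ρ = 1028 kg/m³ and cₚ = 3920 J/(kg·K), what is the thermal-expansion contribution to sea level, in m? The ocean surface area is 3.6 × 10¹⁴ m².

Per unit area: Q = 400×10²¹ / (3.6×10¹⁴) ≈ 1.111×10⁹ J/m²
Δh = αQ/(ρcₚ) = 1.4×10⁻⁴ × 1.111×10⁹ / (1028 × 3920) ≈ 0.038598 m

0.0386 m of thermosteric rise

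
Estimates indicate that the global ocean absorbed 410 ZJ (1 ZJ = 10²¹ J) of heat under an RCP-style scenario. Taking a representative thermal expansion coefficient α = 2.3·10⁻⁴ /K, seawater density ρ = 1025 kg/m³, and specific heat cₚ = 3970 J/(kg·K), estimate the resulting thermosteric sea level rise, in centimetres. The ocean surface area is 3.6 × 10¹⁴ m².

Per unit area: Q = 410×10²¹ / (3.6×10¹⁴) ≈ 1.139×10⁹ J/m²
Δh = αQ/(ρcₚ) = 2.3×10⁻⁴ × 1.139×10⁹ / (1025 × 3970) ≈ 0.064378 m

Δh = 6.44 cm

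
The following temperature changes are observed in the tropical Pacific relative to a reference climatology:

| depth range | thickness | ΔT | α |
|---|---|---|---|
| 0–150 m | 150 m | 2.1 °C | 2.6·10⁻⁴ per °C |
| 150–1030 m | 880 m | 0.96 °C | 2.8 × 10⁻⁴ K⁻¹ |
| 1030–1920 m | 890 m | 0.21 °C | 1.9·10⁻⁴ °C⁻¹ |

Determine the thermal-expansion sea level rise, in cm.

about 35.4 cm

2.6×10⁻⁴ × 150 × 2.1 = 0.08190 m
0.96 × 880 × 2.8×10⁻⁴ = 0.236544 m
1030–1920 m: 0.21 × 890 × 1.9×10⁻⁴ = 0.035511 m
Δh = 0.08190 + 0.236544 + 0.035511 = 0.353955 m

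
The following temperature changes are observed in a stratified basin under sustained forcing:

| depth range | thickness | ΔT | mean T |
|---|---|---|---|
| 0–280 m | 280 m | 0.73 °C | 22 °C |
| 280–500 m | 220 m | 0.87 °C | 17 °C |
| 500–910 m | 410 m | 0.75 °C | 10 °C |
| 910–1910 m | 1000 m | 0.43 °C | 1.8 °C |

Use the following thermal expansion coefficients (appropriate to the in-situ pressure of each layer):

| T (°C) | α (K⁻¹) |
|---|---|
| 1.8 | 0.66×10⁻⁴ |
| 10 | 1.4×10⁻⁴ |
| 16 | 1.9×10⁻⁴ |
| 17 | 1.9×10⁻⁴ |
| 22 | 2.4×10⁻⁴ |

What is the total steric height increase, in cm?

Layer 1 at 22 °C → α = 2.4×10⁻⁴ K⁻¹
Layer 2 at 17 °C → α = 1.9×10⁻⁴ K⁻¹
Layer 3 at 10 °C → α = 1.4×10⁻⁴ K⁻¹
Layer 4 at 1.8 °C → α = 0.66×10⁻⁴ K⁻¹
2.4×10⁻⁴ × 280 × 0.73 = 0.049056 m
0.87 × 220 × 1.9×10⁻⁴ = 0.036366 m
500–910 m: 410 × 0.75 × 1.4×10⁻⁴ = 0.04305 m
910–1910 m: 0.43 × 1000 × 0.66×10⁻⁴ = 0.02838 m
Δh = 0.049056 + 0.036366 + 0.04305 + 0.02838 = 0.156852 m

about 15.7 cm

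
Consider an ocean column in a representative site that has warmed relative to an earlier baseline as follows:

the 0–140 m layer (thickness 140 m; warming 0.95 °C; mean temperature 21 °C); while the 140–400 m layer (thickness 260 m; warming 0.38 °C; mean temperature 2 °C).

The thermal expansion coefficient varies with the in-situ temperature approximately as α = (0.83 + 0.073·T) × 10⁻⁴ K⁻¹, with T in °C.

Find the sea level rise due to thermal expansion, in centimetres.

Layer 1: α = (0.83 + 0.073×21)×10⁻⁴ = 2.363×10⁻⁴ K⁻¹
Layer 2: α = (0.83 + 0.073×2)×10⁻⁴ = 0.976×10⁻⁴ K⁻¹
Layer 1: 2.363×10⁻⁴ × 140 × 0.95 = 0.0314279 m
Layer 2: 0.38 × 0.976×10⁻⁴ × 260 = 0.00964288 m
Δh = 0.0314279 + 0.00964288 = 0.04107078 m

about 4.11 cm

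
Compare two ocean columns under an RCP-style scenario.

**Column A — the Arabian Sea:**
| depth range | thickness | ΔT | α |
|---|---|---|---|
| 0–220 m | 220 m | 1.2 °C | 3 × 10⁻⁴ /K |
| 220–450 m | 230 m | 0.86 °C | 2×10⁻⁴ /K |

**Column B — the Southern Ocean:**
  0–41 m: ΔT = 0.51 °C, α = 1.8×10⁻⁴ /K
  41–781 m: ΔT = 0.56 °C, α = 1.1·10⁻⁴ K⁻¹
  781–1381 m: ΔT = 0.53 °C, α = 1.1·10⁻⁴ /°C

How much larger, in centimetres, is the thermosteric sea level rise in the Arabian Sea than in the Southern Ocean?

3.4 cm larger

A Layer 1: 1.2 × 3×10⁻⁴ × 220 = 0.07920 m
A 230 × 2×10⁻⁴ × 0.86 = 0.03956 m
A total: 0.11876 m
B 0–41 m: 0.51 × 1.8×10⁻⁴ × 41 = 0.0037638 m
B 41–781 m: 0.56 × 740 × 1.1×10⁻⁴ = 0.045584 m
B 600 × 1.1×10⁻⁴ × 0.53 = 0.03498 m
B total: 0.0843278 m
Difference: 0.11876 − 0.0843278 = 0.0344322 m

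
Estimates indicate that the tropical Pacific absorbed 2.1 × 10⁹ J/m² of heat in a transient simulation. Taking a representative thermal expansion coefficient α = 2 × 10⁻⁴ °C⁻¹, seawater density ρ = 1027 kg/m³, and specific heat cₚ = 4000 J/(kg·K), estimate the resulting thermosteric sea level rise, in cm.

Δh ≈ 10.2 cm

Δh = αQ/(ρcₚ) = 2×10⁻⁴ × 2.1×10⁹ / (1027 × 4000) ≈ 0.10224 m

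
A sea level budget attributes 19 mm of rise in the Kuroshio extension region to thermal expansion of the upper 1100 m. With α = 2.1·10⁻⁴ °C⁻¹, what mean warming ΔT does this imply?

ΔT = Δh/(αH) = 0.019 / (2.1×10⁻⁴ × 1100) ≈ 0.08225 K

0.0823 K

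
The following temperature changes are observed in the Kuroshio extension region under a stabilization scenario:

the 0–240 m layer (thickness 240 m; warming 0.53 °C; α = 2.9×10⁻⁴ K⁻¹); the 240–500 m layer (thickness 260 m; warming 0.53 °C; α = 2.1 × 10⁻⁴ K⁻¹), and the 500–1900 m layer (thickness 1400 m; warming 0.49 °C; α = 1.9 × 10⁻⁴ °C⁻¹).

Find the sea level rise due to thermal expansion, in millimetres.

about 200 mm

Layer 1: 2.9×10⁻⁴ × 0.53 × 240 = 0.036888 m
240–500 m: 0.53 × 2.1×10⁻⁴ × 260 = 0.028938 m
Layer 3: 1.9×10⁻⁴ × 1400 × 0.49 = 0.13034 m
Δh = 0.036888 + 0.028938 + 0.13034 = 0.196166 m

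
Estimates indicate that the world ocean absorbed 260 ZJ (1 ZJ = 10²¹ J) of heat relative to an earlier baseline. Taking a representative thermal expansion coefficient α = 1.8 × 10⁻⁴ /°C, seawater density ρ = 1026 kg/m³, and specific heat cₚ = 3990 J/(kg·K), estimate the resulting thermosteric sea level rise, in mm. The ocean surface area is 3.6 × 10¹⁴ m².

32 mm

Per unit area: Q = 260×10²¹ / (3.6×10¹⁴) ≈ 7.222×10⁸ J/m²
Δh = αQ/(ρcₚ) = 1.8×10⁻⁴ × 7.222×10⁸ / (1026 × 3990) ≈ 0.031755 m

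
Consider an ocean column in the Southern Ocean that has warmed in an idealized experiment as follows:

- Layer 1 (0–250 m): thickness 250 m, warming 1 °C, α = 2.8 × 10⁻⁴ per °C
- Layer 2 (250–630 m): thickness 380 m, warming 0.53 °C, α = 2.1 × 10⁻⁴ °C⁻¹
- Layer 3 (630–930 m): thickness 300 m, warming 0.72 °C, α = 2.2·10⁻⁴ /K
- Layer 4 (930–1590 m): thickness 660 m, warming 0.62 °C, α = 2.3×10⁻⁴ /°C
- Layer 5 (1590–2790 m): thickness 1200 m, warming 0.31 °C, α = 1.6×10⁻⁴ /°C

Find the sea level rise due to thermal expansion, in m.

0–250 m: 2.8×10⁻⁴ × 1 × 250 = 0.07000 m
250–630 m: 380 × 0.53 × 2.1×10⁻⁴ = 0.042294 m
Layer 3: 300 × 2.2×10⁻⁴ × 0.72 = 0.04752 m
930–1590 m: 0.62 × 660 × 2.3×10⁻⁴ = 0.094116 m
1590–2790 m: 1200 × 1.6×10⁻⁴ × 0.31 = 0.05952 m
Δh = 0.07000 + 0.042294 + 0.04752 + 0.094116 + 0.05952 = 0.31345 m ≈ 0.313 m

Δh ≈ 0.313 m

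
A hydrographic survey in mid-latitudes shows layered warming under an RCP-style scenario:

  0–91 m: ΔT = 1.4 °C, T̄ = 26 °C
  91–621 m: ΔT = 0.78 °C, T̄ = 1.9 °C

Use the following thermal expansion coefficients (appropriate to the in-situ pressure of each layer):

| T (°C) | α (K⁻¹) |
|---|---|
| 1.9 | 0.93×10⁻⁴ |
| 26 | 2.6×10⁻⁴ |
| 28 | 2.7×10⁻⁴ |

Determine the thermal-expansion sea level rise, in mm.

72 mm

Layer 1 at 26 °C → α = 2.6×10⁻⁴ K⁻¹
Layer 2 at 1.9 °C → α = 0.93×10⁻⁴ K⁻¹
Layer 1: 1.4 × 91 × 2.6×10⁻⁴ = 0.033124 m
0.93×10⁻⁴ × 0.78 × 530 = 0.0384462 m
Δh = 0.033124 + 0.0384462 = 0.0715702 m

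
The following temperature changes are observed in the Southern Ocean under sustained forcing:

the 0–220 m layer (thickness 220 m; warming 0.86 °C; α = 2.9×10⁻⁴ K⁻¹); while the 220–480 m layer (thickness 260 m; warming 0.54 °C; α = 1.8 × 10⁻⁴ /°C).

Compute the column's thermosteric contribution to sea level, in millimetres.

Δh ≈ 80 mm

220 × 0.86 × 2.9×10⁻⁴ = 0.054868 m
260 × 0.54 × 1.8×10⁻⁴ = 0.025272 m
Δh = 0.054868 + 0.025272 = 0.08014 m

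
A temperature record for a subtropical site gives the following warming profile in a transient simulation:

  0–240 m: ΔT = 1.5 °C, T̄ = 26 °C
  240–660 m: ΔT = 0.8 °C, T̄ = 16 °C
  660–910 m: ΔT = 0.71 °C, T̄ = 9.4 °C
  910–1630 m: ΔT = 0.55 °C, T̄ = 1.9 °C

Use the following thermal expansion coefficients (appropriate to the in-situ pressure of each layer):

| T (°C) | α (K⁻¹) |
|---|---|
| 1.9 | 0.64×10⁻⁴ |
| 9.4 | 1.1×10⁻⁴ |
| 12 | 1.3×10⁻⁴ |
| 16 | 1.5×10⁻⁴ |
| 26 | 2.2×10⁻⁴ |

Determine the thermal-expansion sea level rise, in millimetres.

170 mm

Layer 1 at 26 °C → α = 2.2×10⁻⁴ K⁻¹
Layer 2 at 16 °C → α = 1.5×10⁻⁴ K⁻¹
Layer 3 at 9.4 °C → α = 1.1×10⁻⁴ K⁻¹
Layer 4 at 1.9 °C → α = 0.64×10⁻⁴ K⁻¹
240 × 2.2×10⁻⁴ × 1.5 = 0.07920 m
0.8 × 420 × 1.5×10⁻⁴ = 0.05040 m
250 × 0.71 × 1.1×10⁻⁴ = 0.019525 m
720 × 0.64×10⁻⁴ × 0.55 = 0.025344 m
Δh = 0.07920 + 0.05040 + 0.019525 + 0.025344 = 0.174469 m ≈ 170 mm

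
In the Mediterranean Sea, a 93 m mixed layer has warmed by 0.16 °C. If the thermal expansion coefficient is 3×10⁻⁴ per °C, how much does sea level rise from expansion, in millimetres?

4.5 mm

Δh = αΔT·H = 3×10⁻⁴ × 0.16 × 93 = 0.004464 m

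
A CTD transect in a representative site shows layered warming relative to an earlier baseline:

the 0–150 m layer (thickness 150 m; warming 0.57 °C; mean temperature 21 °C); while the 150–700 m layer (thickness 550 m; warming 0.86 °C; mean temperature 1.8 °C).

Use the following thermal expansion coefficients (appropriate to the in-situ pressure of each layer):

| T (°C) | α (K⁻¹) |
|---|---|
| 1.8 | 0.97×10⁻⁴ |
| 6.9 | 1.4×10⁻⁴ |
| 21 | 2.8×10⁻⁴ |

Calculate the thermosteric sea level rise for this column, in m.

Layer 1 at 21 °C → α = 2.8×10⁻⁴ K⁻¹
Layer 2 at 1.8 °C → α = 0.97×10⁻⁴ K⁻¹
2.8×10⁻⁴ × 0.57 × 150 = 0.02394 m
0.97×10⁻⁴ × 550 × 0.86 = 0.045881 m
Δh = 0.02394 + 0.045881 = 0.069821 m

0.0698 m of thermosteric rise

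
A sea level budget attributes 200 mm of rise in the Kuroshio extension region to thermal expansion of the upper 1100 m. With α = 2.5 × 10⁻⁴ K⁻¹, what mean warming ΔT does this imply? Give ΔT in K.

ΔT = Δh/(αH) = 0.2 / (2.5×10⁻⁴ × 1100) ≈ 0.7273 K

about 0.73 K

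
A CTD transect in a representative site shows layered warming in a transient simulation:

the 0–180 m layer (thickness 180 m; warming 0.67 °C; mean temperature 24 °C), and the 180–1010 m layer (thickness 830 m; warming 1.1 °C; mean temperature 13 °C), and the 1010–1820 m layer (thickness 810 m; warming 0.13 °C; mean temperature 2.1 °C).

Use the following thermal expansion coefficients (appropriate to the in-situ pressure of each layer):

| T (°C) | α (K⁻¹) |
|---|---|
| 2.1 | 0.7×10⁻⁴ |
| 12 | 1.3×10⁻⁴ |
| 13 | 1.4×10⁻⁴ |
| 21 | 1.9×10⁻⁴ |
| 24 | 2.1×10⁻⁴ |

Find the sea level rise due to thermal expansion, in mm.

Δh = 160 mm

Layer 1 at 24 °C → α = 2.1×10⁻⁴ K⁻¹
Layer 2 at 13 °C → α = 1.4×10⁻⁴ K⁻¹
Layer 3 at 2.1 °C → α = 0.7×10⁻⁴ K⁻¹
180 × 2.1×10⁻⁴ × 0.67 = 0.025326 m
180–1010 m: 1.1 × 1.4×10⁻⁴ × 830 = 0.12782 m
Layer 3: 0.13 × 0.7×10⁻⁴ × 810 = 0.007371 m
Δh = 0.025326 + 0.12782 + 0.007371 = 0.160517 m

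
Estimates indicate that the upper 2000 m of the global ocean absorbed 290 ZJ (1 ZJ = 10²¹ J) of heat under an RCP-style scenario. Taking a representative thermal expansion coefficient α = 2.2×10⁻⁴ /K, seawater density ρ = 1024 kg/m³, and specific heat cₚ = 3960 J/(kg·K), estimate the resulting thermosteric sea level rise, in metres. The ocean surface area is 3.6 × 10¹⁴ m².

Per unit area: Q = 290×10²¹ / (3.6×10¹⁴) ≈ 8.056×10⁸ J/m²
Δh = αQ/(ρcₚ) = 2.2×10⁻⁴ × 8.056×10⁸ / (1024 × 3960) ≈ 0.043707 m

about 0.0437 m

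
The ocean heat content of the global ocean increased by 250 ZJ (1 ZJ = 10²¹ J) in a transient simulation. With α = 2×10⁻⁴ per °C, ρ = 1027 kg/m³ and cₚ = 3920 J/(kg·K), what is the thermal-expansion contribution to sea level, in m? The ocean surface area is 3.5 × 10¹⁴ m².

0.0355 m

Per unit area: Q = 250×10²¹ / (3.5×10¹⁴) ≈ 7.143×10⁸ J/m²
Δh = αQ/(ρcₚ) = 2×10⁻⁴ × 7.143×10⁸ / (1027 × 3920) ≈ 0.035486 m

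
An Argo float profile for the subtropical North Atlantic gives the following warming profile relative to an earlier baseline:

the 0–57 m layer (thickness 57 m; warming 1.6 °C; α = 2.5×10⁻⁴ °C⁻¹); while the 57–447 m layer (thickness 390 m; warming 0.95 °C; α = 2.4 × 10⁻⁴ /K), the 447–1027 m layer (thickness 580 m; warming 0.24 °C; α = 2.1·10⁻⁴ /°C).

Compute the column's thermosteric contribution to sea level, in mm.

Δh = 141 mm

57 × 1.6 × 2.5×10⁻⁴ = 0.02280 m
Layer 2: 2.4×10⁻⁴ × 390 × 0.95 = 0.08892 m
0.24 × 580 × 2.1×10⁻⁴ = 0.029232 m
Δh = 0.02280 + 0.08892 + 0.029232 = 0.140952 m ≈ 141 mm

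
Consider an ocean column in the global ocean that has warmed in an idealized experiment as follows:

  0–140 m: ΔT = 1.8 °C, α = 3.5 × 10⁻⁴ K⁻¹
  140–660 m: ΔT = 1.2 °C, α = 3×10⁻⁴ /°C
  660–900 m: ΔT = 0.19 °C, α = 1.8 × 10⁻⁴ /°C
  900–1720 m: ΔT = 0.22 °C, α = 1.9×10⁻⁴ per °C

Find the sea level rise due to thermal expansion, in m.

Δh = 0.318 m

0–140 m: 3.5×10⁻⁴ × 140 × 1.8 = 0.08820 m
Layer 2: 3×10⁻⁴ × 1.2 × 520 = 0.18720 m
Layer 3: 1.8×10⁻⁴ × 240 × 0.19 = 0.008208 m
900–1720 m: 820 × 1.9×10⁻⁴ × 0.22 = 0.034276 m
Δh = 0.08820 + 0.18720 + 0.008208 + 0.034276 = 0.317884 m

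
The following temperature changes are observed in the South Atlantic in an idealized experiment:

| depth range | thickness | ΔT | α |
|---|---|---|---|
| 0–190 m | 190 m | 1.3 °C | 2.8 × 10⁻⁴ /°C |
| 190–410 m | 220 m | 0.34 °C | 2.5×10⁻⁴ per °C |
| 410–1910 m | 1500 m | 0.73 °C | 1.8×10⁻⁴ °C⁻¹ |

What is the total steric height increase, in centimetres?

0–190 m: 190 × 1.3 × 2.8×10⁻⁴ = 0.06916 m
Layer 2: 0.34 × 220 × 2.5×10⁻⁴ = 0.01870 m
1500 × 1.8×10⁻⁴ × 0.73 = 0.19710 m
Δh = 0.06916 + 0.01870 + 0.19710 = 0.28496 m ≈ 28.5 cm

Δh = 28.5 cm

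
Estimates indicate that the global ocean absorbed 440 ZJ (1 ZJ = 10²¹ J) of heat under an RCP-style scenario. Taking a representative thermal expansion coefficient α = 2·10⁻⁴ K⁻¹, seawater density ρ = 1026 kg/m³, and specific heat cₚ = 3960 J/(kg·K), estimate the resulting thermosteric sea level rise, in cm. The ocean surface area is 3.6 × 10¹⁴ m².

Per unit area: Q = 440×10²¹ / (3.6×10¹⁴) ≈ 1.222×10⁹ J/m²
Δh = αQ/(ρcₚ) = 2×10⁻⁴ × 1.222×10⁹ / (1026 × 3960) ≈ 0.060153 m

about 6.0 cm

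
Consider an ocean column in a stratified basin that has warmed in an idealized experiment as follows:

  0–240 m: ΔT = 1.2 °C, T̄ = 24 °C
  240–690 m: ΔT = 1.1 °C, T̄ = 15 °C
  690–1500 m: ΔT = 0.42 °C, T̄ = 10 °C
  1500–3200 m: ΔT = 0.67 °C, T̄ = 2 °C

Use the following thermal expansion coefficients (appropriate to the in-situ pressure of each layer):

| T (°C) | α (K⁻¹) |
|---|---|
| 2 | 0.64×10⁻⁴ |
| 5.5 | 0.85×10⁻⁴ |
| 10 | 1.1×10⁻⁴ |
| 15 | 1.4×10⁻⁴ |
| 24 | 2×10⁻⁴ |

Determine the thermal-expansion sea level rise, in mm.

Δh = 237 mm

Layer 1 at 24 °C → α = 2×10⁻⁴ K⁻¹
Layer 2 at 15 °C → α = 1.4×10⁻⁴ K⁻¹
Layer 3 at 10 °C → α = 1.1×10⁻⁴ K⁻¹
Layer 4 at 2 °C → α = 0.64×10⁻⁴ K⁻¹
1.2 × 2×10⁻⁴ × 240 = 0.05760 m
Layer 2: 1.1 × 1.4×10⁻⁴ × 450 = 0.06930 m
Layer 3: 810 × 0.42 × 1.1×10⁻⁴ = 0.037422 m
1700 × 0.67 × 0.64×10⁻⁴ = 0.072896 m
Δh = 0.05760 + 0.06930 + 0.037422 + 0.072896 = 0.237218 m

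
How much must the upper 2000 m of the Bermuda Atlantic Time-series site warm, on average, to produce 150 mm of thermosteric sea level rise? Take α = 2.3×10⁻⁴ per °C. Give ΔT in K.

about 0.33 K

ΔT = Δh/(αH) = 0.15 / (2.3×10⁻⁴ × 2000) ≈ 0.3261 K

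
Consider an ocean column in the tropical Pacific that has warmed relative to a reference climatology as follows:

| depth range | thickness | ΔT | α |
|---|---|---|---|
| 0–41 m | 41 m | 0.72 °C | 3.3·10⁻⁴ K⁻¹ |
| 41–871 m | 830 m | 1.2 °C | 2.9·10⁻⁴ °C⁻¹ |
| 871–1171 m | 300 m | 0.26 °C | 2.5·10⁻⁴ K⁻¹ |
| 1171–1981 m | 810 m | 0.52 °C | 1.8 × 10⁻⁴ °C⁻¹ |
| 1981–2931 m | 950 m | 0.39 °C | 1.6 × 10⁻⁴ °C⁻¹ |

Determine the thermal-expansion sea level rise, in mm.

about 453 mm

0.72 × 3.3×10⁻⁴ × 41 = 0.0097416 m
830 × 1.2 × 2.9×10⁻⁴ = 0.28884 m
0.26 × 300 × 2.5×10⁻⁴ = 0.01950 m
Layer 4: 810 × 1.8×10⁻⁴ × 0.52 = 0.075816 m
Layer 5: 1.6×10⁻⁴ × 950 × 0.39 = 0.05928 m
Δh = 0.0097416 + 0.28884 + 0.01950 + 0.075816 + 0.05928 = 0.4531776 m ≈ 453 mm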